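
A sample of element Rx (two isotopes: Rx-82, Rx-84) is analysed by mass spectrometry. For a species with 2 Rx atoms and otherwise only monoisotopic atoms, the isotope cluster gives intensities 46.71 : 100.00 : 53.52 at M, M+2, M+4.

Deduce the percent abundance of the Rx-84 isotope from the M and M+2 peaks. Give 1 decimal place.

Let p = fractional abundance of Rx-82. I(M+2)/I(M) = [C(2,1)·p^1·(1−p)] / p^2 = 2·(1−p)/p = 100.00/46.71 = 2.1409
(1−p)/p = 2.1409/2 = 1.0704  ⇒  p = 1/(1 + 1.0704) = 0.4830
Rx-82: 48.3%, Rx-84: 51.7%.

51.7%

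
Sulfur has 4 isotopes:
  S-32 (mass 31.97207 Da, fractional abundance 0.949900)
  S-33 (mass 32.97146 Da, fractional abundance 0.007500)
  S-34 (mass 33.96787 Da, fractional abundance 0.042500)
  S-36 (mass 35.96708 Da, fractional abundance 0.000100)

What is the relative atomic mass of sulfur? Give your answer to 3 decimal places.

Ar = Σ fᵢ·mᵢ = 0.949900 × 31.97207 + 0.007500 × 32.97146 + 0.042500 × 33.96787 + 0.000100 × 35.96708
= 30.370269 + 0.247286 + 1.443634 + 0.003597 = 32.064786 Da

32.065 Da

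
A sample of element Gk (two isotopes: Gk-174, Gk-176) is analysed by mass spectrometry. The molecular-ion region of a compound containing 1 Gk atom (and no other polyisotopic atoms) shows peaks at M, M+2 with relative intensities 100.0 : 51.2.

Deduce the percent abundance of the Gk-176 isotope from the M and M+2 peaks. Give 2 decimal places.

Let p = fractional abundance of Gk-174. I(M+2)/I(M) = [C(1,1)·p^0·(1−p)] / p^1 = 1·(1−p)/p = 51.2/100.0 = 0.5120
(1−p)/p = 0.5120/1 = 0.5120  ⇒  p = 1/(1 + 0.5120) = 0.6614
Gk-174: 66.14%, Gk-176: 33.86%.

33.86%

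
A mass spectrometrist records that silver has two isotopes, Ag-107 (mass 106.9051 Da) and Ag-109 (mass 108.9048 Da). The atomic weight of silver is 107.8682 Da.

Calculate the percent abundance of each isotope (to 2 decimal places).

Ag-107: 51.84%, Ag-109: 48.16%

With x = fraction of Ag-107 (so Ag-109 is 1 − x):
106.9051·x + 108.9048·(1 − x) = 107.8682
(106.9051 − 108.9048)·x = 107.8682 − 108.9048
x = -1.0366 / -1.9997 = 0.51838 → 51.84% Ag-107, 48.16% Ag-109.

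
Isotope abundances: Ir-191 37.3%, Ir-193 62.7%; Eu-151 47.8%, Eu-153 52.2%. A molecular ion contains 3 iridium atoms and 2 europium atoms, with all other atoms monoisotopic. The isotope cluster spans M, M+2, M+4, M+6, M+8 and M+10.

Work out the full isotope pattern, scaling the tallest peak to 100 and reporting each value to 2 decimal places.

Iridium pattern (n=3): 0.05189512 : 0.26170165 : 0.43991135 : 0.24649188
Europium pattern (n=2): 0.228484 : 0.499032 : 0.272484
Convolve the two distributions (both contribute in 2-u steps):
  M: 0.05189512×0.228484 = 0.011857
  M+2: 0.05189512×0.499032 + 0.26170165×0.228484 = 0.085692
  M+4: 0.05189512×0.272484 + 0.26170165×0.499032 + 0.43991135×0.228484 = 0.245251
  M+6: 0.26170165×0.272484 + 0.43991135×0.499032 + 0.24649188×0.228484 = 0.347159
  M+8: 0.43991135×0.272484 + 0.24649188×0.499032 = 0.242876
  M+10: 0.24649188×0.272484 = 0.067165
Scale to base peak (0.347159) = 100: 3.42 : 24.68 : 70.65 : 100.00 : 69.96 : 19.35

3.42 : 24.68 : 70.65 : 100.00 : 69.96 : 19.35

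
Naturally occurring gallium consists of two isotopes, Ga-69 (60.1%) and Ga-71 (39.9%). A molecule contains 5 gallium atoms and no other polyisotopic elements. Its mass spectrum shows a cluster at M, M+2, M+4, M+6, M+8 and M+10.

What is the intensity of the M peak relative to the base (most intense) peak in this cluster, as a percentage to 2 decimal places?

(0.601 + 0.399)^5 gives M 0.0784, M+2 0.2603, M+4 0.3456, M+6 0.2294, M+8 0.0762, M+10 0.0101; the largest is M+4.
P(M+4) = C(5,2) × 0.601^3 × 0.399^2 = 10 × 0.2170818 × 0.159201 = 0.345596 (base)
P(M) = C(5,0) × 0.601^5 × 0.399^0 = 1 × 0.07841016 × 1.0000 = 0.078410
Relative intensity = 0.078410 / 0.345596 × 100 = 22.69

22.69%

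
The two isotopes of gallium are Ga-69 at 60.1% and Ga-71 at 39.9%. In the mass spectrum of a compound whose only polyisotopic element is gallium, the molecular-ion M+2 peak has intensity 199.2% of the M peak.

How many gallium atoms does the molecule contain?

3

With n Ga atoms, P(M+2)/P(M) = C(n,1)·p^(n−1)q / p^n = n·q/p = n · 0.399/0.601.
n = 1.992 × 0.601/0.399 = 3.00 ≈ 3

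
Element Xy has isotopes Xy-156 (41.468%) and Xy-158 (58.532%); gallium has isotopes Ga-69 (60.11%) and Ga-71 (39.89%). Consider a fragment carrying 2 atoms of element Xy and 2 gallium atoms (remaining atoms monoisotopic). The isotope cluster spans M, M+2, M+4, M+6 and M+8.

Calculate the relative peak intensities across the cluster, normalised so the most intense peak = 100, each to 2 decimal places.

16.18 : 67.16 : 100.00 : 62.91 : 14.20

Element Xy pattern (n=2): 0.1719595 : 0.485441 : 0.3425995
Gallium pattern (n=2): 0.36132121 : 0.47955758 : 0.15912121
Convolve the two distributions (both contribute in 2-u steps):
  M: 0.1719595×0.36132121 = 0.062133
  M+2: 0.1719595×0.47955758 + 0.485441×0.36132121 = 0.257865
  M+4: 0.1719595×0.15912121 + 0.485441×0.47955758 + 0.3425995×0.36132121 = 0.383948
  M+6: 0.485441×0.15912121 + 0.3425995×0.47955758 = 0.241540
  M+8: 0.3425995×0.15912121 = 0.054515
Scale to base peak (0.383948) = 100: 16.18 : 67.16 : 100.00 : 62.91 : 14.20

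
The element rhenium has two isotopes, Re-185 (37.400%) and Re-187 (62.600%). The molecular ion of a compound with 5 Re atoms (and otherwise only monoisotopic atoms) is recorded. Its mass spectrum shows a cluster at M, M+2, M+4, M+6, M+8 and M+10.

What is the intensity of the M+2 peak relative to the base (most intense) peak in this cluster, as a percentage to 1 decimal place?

17.8%

Binomial terms of (0.37400 + 0.62600)^5: M 0.0073, M+2 0.0612, M+4 0.2050, M+6 0.3431, M+8 0.2872, M+10 0.0961 → M+6 is the base peak.
P(M+6) = C(5,3) × 0.37400^2 × 0.62600^3 = 10 × 0.139876 × 0.24531438 = 0.343136 (base)
P(M+2) = C(5,1) × 0.37400^4 × 0.62600^1 = 5 × 0.0195653 × 0.6260 = 0.061239
Relative intensity = 0.061239 / 0.343136 × 100 = 17.8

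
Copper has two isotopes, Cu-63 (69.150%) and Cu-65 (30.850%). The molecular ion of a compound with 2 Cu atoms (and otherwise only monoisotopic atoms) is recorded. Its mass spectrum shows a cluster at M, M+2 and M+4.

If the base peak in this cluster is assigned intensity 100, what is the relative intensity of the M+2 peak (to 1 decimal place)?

89.2

Term probabilities: M 0.4782, M+2 0.4267, M+4 0.0952. Base peak = M.
P(M) = C(2,0) × 0.69150^2 × 0.30850^0 = 1 × 0.47817225 × 1.0000 = 0.478172 (base)
P(M+2) = C(2,1) × 0.69150^1 × 0.30850^1 = 2 × 0.6915 × 0.3085 = 0.426656
Relative intensity = 0.426656 / 0.478172 × 100 = 89.2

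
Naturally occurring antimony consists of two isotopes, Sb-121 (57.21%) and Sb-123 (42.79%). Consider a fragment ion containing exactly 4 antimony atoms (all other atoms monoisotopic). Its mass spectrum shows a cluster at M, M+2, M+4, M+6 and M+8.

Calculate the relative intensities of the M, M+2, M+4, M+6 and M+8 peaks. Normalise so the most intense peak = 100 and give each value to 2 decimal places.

The 4 Sb atoms are independent, so intensities follow the terms of (0.5721 + 0.4279)^4.
P(M) = 0.5721^4 = 0.107124
P(M+2) = 4 × 0.5721^3 × 0.4279^1 = 0.320493
P(M+4) = 6 × 0.5721^2 × 0.4279^2 = 0.359567
P(M+6) = 4 × 0.5721^1 × 0.4279^3 = 0.179291
P(M+8) = 0.4279^4 = 0.033525
The M+4 peak is largest (0.359567); scaling to 100 gives 29.79 : 89.13 : 100.00 : 49.86 : 9.32.

29.79 : 89.13 : 100.00 : 49.86 : 9.32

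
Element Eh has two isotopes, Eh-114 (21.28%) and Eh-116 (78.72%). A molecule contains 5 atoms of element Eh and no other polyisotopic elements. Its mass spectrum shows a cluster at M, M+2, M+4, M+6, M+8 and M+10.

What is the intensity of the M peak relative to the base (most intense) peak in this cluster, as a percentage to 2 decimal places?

0.11%

Binomial terms of (0.2128 + 0.7872)^5: M 0.0004, M+2 0.0081, M+4 0.0597, M+6 0.2209, M+8 0.4086, M+10 0.3023 → M+8 is the base peak.
P(M+8) = C(5,4) × 0.2128^1 × 0.7872^4 = 5 × 0.2128 × 0.38400806 = 0.408585 (base)
P(M) = C(5,0) × 0.2128^5 × 0.7872^0 = 1 × 0.00043637 × 1.0000 = 0.000436
Relative intensity = 0.000436 / 0.408585 × 100 = 0.11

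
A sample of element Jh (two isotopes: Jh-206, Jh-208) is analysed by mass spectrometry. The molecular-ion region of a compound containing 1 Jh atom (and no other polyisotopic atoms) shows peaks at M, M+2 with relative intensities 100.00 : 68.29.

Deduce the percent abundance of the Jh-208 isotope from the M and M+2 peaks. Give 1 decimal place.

Write p for the Jh-206 fraction. I(M+2)/I(M) = [C(1,1)·p^0·(1−p)] / p^1 = 1·(1−p)/p = 68.29/100.00 = 0.6829
(1−p)/p = 0.6829/1 = 0.6829  ⇒  p = 1/(1 + 0.6829) = 0.5942
Jh-206: 59.4%, Jh-208: 40.6%.

40.6%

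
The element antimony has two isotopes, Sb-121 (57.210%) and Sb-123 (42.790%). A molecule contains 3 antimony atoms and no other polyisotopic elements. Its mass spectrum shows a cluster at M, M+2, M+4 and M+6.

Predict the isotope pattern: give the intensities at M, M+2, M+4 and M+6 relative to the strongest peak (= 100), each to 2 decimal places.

Expanding (0.57210 + 0.42790)^3:
P(M) = 0.57210^3 = 0.187247
P(M+2) = 3 × 0.57210^2 × 0.42790^1 = 0.420153
P(M+4) = 3 × 0.57210^1 × 0.42790^2 = 0.314252
P(M+6) = 0.42790^3 = 0.078348
The M+2 peak is largest (0.420153); scaling to 100 gives 44.57 : 100.00 : 74.79 : 18.65.

44.57 : 100.00 : 74.79 : 18.65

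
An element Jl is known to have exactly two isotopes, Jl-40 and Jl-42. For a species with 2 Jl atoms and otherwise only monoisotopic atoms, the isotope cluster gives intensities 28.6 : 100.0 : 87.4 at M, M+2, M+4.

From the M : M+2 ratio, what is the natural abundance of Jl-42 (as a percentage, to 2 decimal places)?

63.61%

If p is the fraction of Jl that is Jl-40, then I(M+2)/I(M) = [C(2,1)·p^1·(1−p)] / p^2 = 2·(1−p)/p = 100.0/28.6 = 3.4965
(1−p)/p = 3.4965/2 = 1.7483  ⇒  p = 1/(1 + 1.7483) = 0.3639
Jl-40: 36.39%, Jl-42: 63.61%.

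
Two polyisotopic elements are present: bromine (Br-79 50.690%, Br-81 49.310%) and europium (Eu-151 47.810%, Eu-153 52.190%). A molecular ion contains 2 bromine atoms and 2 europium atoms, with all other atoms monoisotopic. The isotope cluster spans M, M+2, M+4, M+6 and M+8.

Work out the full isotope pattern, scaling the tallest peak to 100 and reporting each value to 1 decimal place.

15.7 : 64.7 : 100.0 : 68.7 : 17.7

Bromine pattern (n=2): 0.25694761 : 0.49990478 : 0.24314761
Europium pattern (n=2): 0.22857961 : 0.49904078 : 0.27237961
Convolve the two distributions (both contribute in 2-u steps):
  M: 0.25694761×0.22857961 = 0.058733
  M+2: 0.25694761×0.49904078 + 0.49990478×0.22857961 = 0.242495
  M+4: 0.25694761×0.27237961 + 0.49990478×0.49904078 + 0.24314761×0.22857961 = 0.375039
  M+6: 0.49990478×0.27237961 + 0.24314761×0.49904078 = 0.257504
  M+8: 0.24314761×0.27237961 = 0.066228
Scale to base peak (0.375039) = 100: 15.7 : 64.7 : 100.0 : 68.7 : 17.7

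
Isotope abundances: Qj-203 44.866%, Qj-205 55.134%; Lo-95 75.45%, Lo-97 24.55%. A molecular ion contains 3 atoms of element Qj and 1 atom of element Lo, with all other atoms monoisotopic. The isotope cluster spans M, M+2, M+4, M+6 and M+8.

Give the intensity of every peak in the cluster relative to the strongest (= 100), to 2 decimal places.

17.45 : 70.02 : 100.00 : 58.11 : 10.54

Element Qj pattern (n=3): 0.09031337 : 0.33294727 : 0.40914534 : 0.16759402
Element Lo pattern (n=1): 0.7545 : 0.2455
Convolve the two distributions (both contribute in 2-u steps):
  M: 0.09031337×0.7545 = 0.068141
  M+2: 0.09031337×0.2455 + 0.33294727×0.7545 = 0.273381
  M+4: 0.33294727×0.2455 + 0.40914534×0.7545 = 0.390439
  M+6: 0.40914534×0.2455 + 0.16759402×0.7545 = 0.226895
  M+8: 0.16759402×0.2455 = 0.041144
Scale to base peak (0.390439) = 100: 17.45 : 70.02 : 100.00 : 58.11 : 10.54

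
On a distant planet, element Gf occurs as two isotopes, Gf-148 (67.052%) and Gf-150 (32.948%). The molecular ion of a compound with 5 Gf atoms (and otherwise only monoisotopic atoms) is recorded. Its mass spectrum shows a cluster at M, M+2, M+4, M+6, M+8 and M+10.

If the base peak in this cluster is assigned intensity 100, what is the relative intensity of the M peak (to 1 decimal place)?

(0.67052 + 0.32948)^5 gives M 0.1355, M+2 0.3330, M+4 0.3273, M+6 0.1608, M+8 0.0395, M+10 0.0039; the largest is M+2.
P(M+2) = C(5,1) × 0.67052^4 × 0.32948^1 = 5 × 0.20213753 × 0.32948 = 0.333001 (base)
P(M) = C(5,0) × 0.67052^5 × 0.32948^0 = 1 × 0.13553725 × 1.0000 = 0.135537
Relative intensity = 0.135537 / 0.333001 × 100 = 40.7

40.7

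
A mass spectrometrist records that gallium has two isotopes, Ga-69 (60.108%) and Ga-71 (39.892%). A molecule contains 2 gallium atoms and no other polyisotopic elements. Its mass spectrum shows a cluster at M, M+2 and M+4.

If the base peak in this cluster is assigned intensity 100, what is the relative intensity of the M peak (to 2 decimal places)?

75.34

Term probabilities: M 0.3613, M+2 0.4796, M+4 0.1591. Base peak = M+2.
P(M+2) = C(2,1) × 0.60108^1 × 0.39892^1 = 2 × 0.60108 × 0.39892 = 0.479566 (base)
P(M) = C(2,0) × 0.60108^2 × 0.39892^0 = 1 × 0.36129717 × 1.0000 = 0.361297
Relative intensity = 0.361297 / 0.479566 × 100 = 75.34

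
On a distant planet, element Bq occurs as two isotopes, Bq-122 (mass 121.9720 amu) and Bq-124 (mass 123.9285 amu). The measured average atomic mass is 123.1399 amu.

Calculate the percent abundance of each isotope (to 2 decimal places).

Bq-122: 40.31%, Bq-124: 59.69%

Writing the weighted mean with unknown fraction x of Bq-122:
121.9720·x + 123.9285·(1 − x) = 123.1399
(121.9720 − 123.9285)·x = 123.1399 − 123.9285
x = -0.7886 / -1.9565 = 0.40307 → 40.31% Bq-122, 59.69% Bq-124.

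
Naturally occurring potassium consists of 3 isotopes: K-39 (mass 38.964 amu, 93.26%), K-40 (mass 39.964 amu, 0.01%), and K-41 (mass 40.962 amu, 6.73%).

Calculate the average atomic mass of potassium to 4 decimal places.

39.0986 amu

The abundance-weighted mean is 0.9326 × 38.964 + 0.0001 × 39.964 + 0.0673 × 40.962
= 36.33783 + 0.00400 + 2.75674 = 39.09857 amu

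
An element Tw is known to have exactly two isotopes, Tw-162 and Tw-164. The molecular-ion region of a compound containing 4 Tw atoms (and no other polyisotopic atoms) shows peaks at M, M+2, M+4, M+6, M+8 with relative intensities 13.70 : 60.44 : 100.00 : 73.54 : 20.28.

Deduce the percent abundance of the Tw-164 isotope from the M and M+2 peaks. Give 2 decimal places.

If p is the fraction of Tw that is Tw-162, then I(M+2)/I(M) = [C(4,1)·p^3·(1−p)] / p^4 = 4·(1−p)/p = 60.44/13.70 = 4.4117
(1−p)/p = 4.4117/4 = 1.1029  ⇒  p = 1/(1 + 1.1029) = 0.4755
Tw-162: 47.55%, Tw-164: 52.45%.

52.45%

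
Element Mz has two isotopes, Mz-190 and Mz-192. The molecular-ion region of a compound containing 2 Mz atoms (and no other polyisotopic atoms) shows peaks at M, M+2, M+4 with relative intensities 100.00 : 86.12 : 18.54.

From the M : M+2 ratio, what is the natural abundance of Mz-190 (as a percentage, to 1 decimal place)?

Write p for the Mz-190 fraction. I(M+2)/I(M) = [C(2,1)·p^1·(1−p)] / p^2 = 2·(1−p)/p = 86.12/100.00 = 0.8612
(1−p)/p = 0.8612/2 = 0.4306  ⇒  p = 1/(1 + 0.4306) = 0.6990
Mz-190: 69.9%, Mz-192: 30.1%.

69.9%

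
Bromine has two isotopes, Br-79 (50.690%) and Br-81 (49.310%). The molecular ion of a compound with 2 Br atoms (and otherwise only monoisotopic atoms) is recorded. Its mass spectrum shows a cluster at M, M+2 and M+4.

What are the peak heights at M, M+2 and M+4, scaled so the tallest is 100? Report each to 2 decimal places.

Expanding (0.50690 + 0.49310)^2:
P(M) = 0.50690^2 = 0.256948
P(M+2) = 2 × 0.50690^1 × 0.49310^1 = 0.499905
P(M+4) = 0.49310^2 = 0.243148
The M+2 peak is largest (0.499905); scaling to 100 gives 51.40 : 100.00 : 48.64.

51.40 : 100.00 : 48.64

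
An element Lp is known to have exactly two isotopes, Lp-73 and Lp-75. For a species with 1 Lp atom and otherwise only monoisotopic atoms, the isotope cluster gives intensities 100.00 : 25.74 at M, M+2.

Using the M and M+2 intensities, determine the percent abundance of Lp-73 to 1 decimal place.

Let p = fractional abundance of Lp-73. I(M+2)/I(M) = [C(1,1)·p^0·(1−p)] / p^1 = 1·(1−p)/p = 25.74/100.00 = 0.2574
(1−p)/p = 0.2574/1 = 0.2574  ⇒  p = 1/(1 + 0.2574) = 0.7953
Lp-73: 79.5%, Lp-75: 20.5%.

79.5%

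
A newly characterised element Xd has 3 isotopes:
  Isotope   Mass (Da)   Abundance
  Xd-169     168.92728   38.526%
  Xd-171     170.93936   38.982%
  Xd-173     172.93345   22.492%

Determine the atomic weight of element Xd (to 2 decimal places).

Weight each isotope mass by its fractional abundance: 0.38526 × 168.92728 + 0.38982 × 170.93936 + 0.22492 × 172.93345
= 65.080924 + 66.635581 + 38.896192 = 170.612697 Da

170.61 Da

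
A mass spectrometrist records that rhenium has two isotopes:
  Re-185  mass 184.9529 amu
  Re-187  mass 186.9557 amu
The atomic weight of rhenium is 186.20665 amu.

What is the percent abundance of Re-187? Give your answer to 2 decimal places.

62.60%

Let x be the fractional abundance of Re-185; then Re-187 has abundance 1 − x.
184.9529·x + 186.9557·(1 − x) = 186.20665
(184.9529 − 186.9557)·x = 186.20665 − 186.9557
x = -0.74905 / -2.0028 = 0.37400 → 37.40% Re-185, 62.60% Re-187.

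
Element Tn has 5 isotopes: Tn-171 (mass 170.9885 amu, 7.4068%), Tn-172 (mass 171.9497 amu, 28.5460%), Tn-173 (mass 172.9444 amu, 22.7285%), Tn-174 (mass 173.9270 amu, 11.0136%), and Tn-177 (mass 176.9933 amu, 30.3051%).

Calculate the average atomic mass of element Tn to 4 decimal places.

The abundance-weighted mean is 0.074068 × 170.9885 + 0.285460 × 171.9497 + 0.227285 × 172.9444 + 0.110136 × 173.9270 + 0.303051 × 176.9933
= 12.66478 + 49.08476 + 39.30767 + 19.15562 + 53.63800 = 173.85083 amu

173.8508 amu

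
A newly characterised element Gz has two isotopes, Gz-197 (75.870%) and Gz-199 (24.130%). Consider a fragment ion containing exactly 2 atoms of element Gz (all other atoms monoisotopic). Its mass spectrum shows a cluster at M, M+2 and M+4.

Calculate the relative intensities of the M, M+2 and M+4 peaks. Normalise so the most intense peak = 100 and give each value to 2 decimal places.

100.00 : 63.61 : 10.12

The 2 Gz atoms are independent, so intensities follow the terms of (0.75870 + 0.24130)^2.
P(M) = 0.75870^2 = 0.575626
P(M+2) = 2 × 0.75870^1 × 0.24130^1 = 0.366149
P(M+4) = 0.24130^2 = 0.058226
The M peak is largest (0.575626); scaling to 100 gives 100.00 : 63.61 : 10.12.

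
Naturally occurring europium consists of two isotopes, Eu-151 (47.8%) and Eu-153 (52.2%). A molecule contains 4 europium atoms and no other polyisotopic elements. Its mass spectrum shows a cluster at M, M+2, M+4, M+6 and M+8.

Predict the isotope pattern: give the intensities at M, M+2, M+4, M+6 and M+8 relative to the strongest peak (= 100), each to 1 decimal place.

Expanding (0.478 + 0.522)^4:
P(M) = 0.478^4 = 0.052205
P(M+2) = 4 × 0.478^3 × 0.522^1 = 0.228042
P(M+4) = 6 × 0.478^2 × 0.522^2 = 0.373549
P(M+6) = 4 × 0.478^1 × 0.522^3 = 0.271956
P(M+8) = 0.522^4 = 0.074248
The M+4 peak is largest (0.373549); scaling to 100 gives 14.0 : 61.0 : 100.0 : 72.8 : 19.9.

14.0 : 61.0 : 100.0 : 72.8 : 19.9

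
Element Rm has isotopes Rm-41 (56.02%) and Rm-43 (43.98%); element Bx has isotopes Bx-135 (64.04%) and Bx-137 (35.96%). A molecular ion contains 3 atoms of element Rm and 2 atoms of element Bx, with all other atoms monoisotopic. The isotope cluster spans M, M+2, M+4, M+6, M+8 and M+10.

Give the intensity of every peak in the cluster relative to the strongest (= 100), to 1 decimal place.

20.8 : 72.3 : 100.0 : 68.7 : 23.4 : 3.2

Element Rm pattern (n=3): 0.17580423 : 0.41405944 : 0.32506844 : 0.08506789
Element Bx pattern (n=2): 0.41011216 : 0.46057568 : 0.12931216
Convolve the two distributions (both contribute in 2-u steps):
  M: 0.17580423×0.41011216 = 0.072099
  M+2: 0.17580423×0.46057568 + 0.41405944×0.41011216 = 0.250782
  M+4: 0.17580423×0.12931216 + 0.41405944×0.46057568 + 0.32506844×0.41011216 = 0.346754
  M+6: 0.41405944×0.12931216 + 0.32506844×0.46057568 + 0.08506789×0.41011216 = 0.238149
  M+8: 0.32506844×0.12931216 + 0.08506789×0.46057568 = 0.081216
  M+10: 0.08506789×0.12931216 = 0.011000
Scale to base peak (0.346754) = 100: 20.8 : 72.3 : 100.0 : 68.7 : 23.4 : 3.2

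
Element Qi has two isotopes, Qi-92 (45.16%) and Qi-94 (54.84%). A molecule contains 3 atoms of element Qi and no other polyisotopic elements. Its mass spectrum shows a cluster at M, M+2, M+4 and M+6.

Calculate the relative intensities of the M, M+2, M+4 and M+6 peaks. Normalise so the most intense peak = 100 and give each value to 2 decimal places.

The 3 Qi atoms are independent, so intensities follow the terms of (0.4516 + 0.5484)^3.
P(M) = 0.4516^3 = 0.092100
P(M+2) = 3 × 0.4516^2 × 0.5484^1 = 0.335526
P(M+4) = 3 × 0.4516^1 × 0.5484^2 = 0.407446
P(M+6) = 0.5484^3 = 0.164927
The M+4 peak is largest (0.407446); scaling to 100 gives 22.60 : 82.35 : 100.00 : 40.48.

22.60 : 82.35 : 100.00 : 40.48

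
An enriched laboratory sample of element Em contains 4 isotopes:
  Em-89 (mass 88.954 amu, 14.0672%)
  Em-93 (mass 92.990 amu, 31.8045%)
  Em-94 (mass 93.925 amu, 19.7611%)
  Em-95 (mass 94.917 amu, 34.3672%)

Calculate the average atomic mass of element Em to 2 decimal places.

Ar = Σ fᵢ·mᵢ = 0.140672 × 88.954 + 0.318045 × 92.990 + 0.197611 × 93.925 + 0.343672 × 94.917
= 12.5133 + 29.5750 + 18.5606 + 32.6203 = 93.2692 amu

93.27 amu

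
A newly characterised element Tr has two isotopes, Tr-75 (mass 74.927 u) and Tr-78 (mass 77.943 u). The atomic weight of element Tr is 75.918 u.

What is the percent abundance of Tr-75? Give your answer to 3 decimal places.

67.142%

Let x be the fractional abundance of Tr-75; then Tr-78 has abundance 1 − x.
74.927·x + 77.943·(1 − x) = 75.918
(74.927 − 77.943)·x = 75.918 − 77.943
x = -2.025 / -3.016 = 0.67142 → 67.142% Tr-75, 32.858% Tr-78.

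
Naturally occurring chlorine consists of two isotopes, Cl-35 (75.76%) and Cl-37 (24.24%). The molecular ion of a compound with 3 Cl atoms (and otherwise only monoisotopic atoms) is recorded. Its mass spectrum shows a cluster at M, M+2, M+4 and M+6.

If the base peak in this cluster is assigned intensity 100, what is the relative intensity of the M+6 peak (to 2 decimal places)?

3.28

(0.7576 + 0.2424)^3 gives M 0.4348, M+2 0.4174, M+4 0.1335, M+6 0.0142; the largest is M.
P(M) = C(3,0) × 0.7576^3 × 0.2424^0 = 1 × 0.4348304 × 1.0000 = 0.434830 (base)
P(M+6) = C(3,3) × 0.7576^0 × 0.2424^3 = 1 × 1.0000 × 0.01424288 = 0.014243
Relative intensity = 0.014243 / 0.434830 × 100 = 3.28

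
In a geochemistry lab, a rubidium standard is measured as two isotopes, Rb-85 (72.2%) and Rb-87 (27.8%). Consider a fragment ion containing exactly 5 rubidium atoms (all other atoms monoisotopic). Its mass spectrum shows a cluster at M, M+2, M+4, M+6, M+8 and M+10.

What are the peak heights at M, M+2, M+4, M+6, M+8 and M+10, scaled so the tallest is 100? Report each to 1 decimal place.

51.9 : 100.0 : 77.0 : 29.7 : 5.7 : 0.4

The 5 Rb atoms are independent, so intensities follow the terms of (0.722 + 0.278)^5.
P(M) = 0.722^5 = 0.196194
P(M+2) = 5 × 0.722^4 × 0.278^1 = 0.377714
P(M+4) = 10 × 0.722^3 × 0.278^2 = 0.290872
P(M+6) = 10 × 0.722^2 × 0.278^3 = 0.111998
P(M+8) = 5 × 0.722^1 × 0.278^4 = 0.021562
P(M+10) = 0.278^5 = 0.001660
The M+2 peak is largest (0.377714); scaling to 100 gives 51.9 : 100.0 : 77.0 : 29.7 : 5.7 : 0.4.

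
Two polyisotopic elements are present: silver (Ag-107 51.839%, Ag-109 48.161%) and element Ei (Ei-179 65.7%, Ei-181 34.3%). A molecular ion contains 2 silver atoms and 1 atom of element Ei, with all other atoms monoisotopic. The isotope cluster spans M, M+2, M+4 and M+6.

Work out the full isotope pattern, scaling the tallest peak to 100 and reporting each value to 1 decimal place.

Silver pattern (n=2): 0.26872819 : 0.49932362 : 0.23194819
Element Ei pattern (n=1): 0.6570 : 0.3430
Convolve the two distributions (both contribute in 2-u steps):
  M: 0.26872819×0.6570 = 0.176554
  M+2: 0.26872819×0.3430 + 0.49932362×0.6570 = 0.420229
  M+4: 0.49932362×0.3430 + 0.23194819×0.6570 = 0.323658
  M+6: 0.23194819×0.3430 = 0.079558
Scale to base peak (0.420229) = 100: 42.0 : 100.0 : 77.0 : 18.9

42.0 : 100.0 : 77.0 : 18.9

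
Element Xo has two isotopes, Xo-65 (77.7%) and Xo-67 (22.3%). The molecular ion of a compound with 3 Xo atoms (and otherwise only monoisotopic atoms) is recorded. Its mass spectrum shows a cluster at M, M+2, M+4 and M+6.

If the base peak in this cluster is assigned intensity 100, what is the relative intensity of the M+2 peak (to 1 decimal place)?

86.1

(0.777 + 0.223)^3 gives M 0.4691, M+2 0.4039, M+4 0.1159, M+6 0.0111; the largest is M.
P(M) = C(3,0) × 0.777^3 × 0.223^0 = 1 × 0.46909743 × 1.0000 = 0.469097 (base)
P(M+2) = C(3,1) × 0.777^2 × 0.223^1 = 3 × 0.603729 × 0.2230 = 0.403895
Relative intensity = 0.403895 / 0.469097 × 100 = 86.1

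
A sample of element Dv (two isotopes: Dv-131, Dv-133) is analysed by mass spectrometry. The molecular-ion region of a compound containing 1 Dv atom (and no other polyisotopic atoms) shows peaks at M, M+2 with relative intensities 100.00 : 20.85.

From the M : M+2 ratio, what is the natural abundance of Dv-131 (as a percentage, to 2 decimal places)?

82.75%

If p is the fraction of Dv that is Dv-131, then I(M+2)/I(M) = [C(1,1)·p^0·(1−p)] / p^1 = 1·(1−p)/p = 20.85/100.00 = 0.2085
(1−p)/p = 0.2085/1 = 0.2085  ⇒  p = 1/(1 + 0.2085) = 0.8275
Dv-131: 82.75%, Dv-133: 17.25%.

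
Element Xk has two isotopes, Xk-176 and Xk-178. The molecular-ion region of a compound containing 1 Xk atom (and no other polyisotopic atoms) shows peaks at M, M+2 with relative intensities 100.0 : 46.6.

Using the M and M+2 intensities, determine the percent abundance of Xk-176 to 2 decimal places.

68.21%

Let p = fractional abundance of Xk-176. I(M+2)/I(M) = [C(1,1)·p^0·(1−p)] / p^1 = 1·(1−p)/p = 46.6/100.0 = 0.4660
(1−p)/p = 0.4660/1 = 0.4660  ⇒  p = 1/(1 + 0.4660) = 0.6821
Xk-176: 68.21%, Xk-178: 31.79%.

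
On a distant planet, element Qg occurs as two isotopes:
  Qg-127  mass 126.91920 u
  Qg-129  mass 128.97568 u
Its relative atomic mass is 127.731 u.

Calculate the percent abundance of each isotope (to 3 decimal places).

With x = fraction of Qg-127 (so Qg-129 is 1 − x):
126.91920·x + 128.97568·(1 − x) = 127.731
(126.91920 − 128.97568)·x = 127.731 − 128.97568
x = -1.24468 / -2.05648 = 0.60525 → 60.525% Qg-127, 39.475% Qg-129.

Qg-127: 60.525%, Qg-129: 39.475%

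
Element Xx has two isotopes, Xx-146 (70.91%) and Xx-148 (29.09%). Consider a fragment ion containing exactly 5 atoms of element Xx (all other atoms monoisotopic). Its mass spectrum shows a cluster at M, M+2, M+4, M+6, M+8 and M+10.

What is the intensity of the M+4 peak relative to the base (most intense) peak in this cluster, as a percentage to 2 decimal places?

82.05%

Term probabilities: M 0.1793, M+2 0.3677, M+4 0.3017, M+6 0.1238, M+8 0.0254, M+10 0.0021. Base peak = M+2.
P(M+2) = C(5,1) × 0.7091^4 × 0.2909^1 = 5 × 0.25283078 × 0.2909 = 0.367742 (base)
P(M+4) = C(5,2) × 0.7091^3 × 0.2909^2 = 10 × 0.35655165 × 0.08462281 = 0.301724
Relative intensity = 0.301724 / 0.367742 × 100 = 82.05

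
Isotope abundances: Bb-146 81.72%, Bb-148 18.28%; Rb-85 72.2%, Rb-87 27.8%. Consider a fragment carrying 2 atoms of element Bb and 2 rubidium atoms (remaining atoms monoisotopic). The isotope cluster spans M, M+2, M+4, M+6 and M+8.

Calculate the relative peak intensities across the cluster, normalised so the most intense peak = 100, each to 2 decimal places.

Element Bb pattern (n=2): 0.66781584 : 0.29876832 : 0.03341584
Rubidium pattern (n=2): 0.521284 : 0.401432 : 0.077284
Convolve the two distributions (both contribute in 2-u steps):
  M: 0.66781584×0.521284 = 0.348122
  M+2: 0.66781584×0.401432 + 0.29876832×0.521284 = 0.423826
  M+4: 0.66781584×0.077284 + 0.29876832×0.401432 + 0.03341584×0.521284 = 0.188966
  M+6: 0.29876832×0.077284 + 0.03341584×0.401432 = 0.036504
  M+8: 0.03341584×0.077284 = 0.002583
Scale to base peak (0.423826) = 100: 82.14 : 100.00 : 44.59 : 8.61 : 0.61

82.14 : 100.00 : 44.59 : 8.61 : 0.61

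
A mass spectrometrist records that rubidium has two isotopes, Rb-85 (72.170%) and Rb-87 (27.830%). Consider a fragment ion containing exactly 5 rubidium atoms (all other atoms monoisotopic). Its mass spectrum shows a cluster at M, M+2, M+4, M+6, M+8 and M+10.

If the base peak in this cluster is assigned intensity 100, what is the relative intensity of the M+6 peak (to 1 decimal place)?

Binomial terms of (0.72170 + 0.27830)^5: M 0.1958, M+2 0.3775, M+4 0.2911, M+6 0.1123, M+8 0.0216, M+10 0.0017 → M+2 is the base peak.
P(M+2) = C(5,1) × 0.72170^4 × 0.27830^1 = 5 × 0.27128565 × 0.2783 = 0.377494 (base)
P(M+6) = C(5,3) × 0.72170^2 × 0.27830^3 = 10 × 0.52085089 × 0.02155458 = 0.112267
Relative intensity = 0.112267 / 0.377494 × 100 = 29.7

29.7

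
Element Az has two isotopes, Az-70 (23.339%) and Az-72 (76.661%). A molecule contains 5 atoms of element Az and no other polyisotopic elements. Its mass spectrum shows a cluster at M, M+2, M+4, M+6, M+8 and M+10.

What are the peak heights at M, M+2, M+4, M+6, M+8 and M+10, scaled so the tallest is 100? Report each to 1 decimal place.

The 5 Az atoms are independent, so intensities follow the terms of (0.23339 + 0.76661)^5.
P(M) = 0.23339^5 = 0.000692
P(M+2) = 5 × 0.23339^4 × 0.76661^1 = 0.011373
P(M+4) = 10 × 0.23339^3 × 0.76661^2 = 0.074713
P(M+6) = 10 × 0.23339^2 × 0.76661^3 = 0.245408
P(M+8) = 5 × 0.23339^1 × 0.76661^4 = 0.403042
P(M+10) = 0.76661^5 = 0.264772
The M+8 peak is largest (0.403042); scaling to 100 gives 0.2 : 2.8 : 18.5 : 60.9 : 100.0 : 65.7.

0.2 : 2.8 : 18.5 : 60.9 : 100.0 : 65.7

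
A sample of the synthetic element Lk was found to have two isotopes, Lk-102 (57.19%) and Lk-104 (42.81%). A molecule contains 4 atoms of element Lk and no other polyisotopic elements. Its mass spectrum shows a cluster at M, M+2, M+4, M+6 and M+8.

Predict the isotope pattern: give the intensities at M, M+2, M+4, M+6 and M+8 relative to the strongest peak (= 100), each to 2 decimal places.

29.74 : 89.06 : 100.00 : 49.90 : 9.34

Each Lk atom is independently Lk-102 (p = 0.5719) or Lk-104 (q = 0.4281); the cluster is the binomial expansion (p + q)^4.
P(M) = 0.5719^4 = 0.106975
P(M+2) = 4 × 0.5719^3 × 0.4281^1 = 0.320306
P(M+4) = 6 × 0.5719^2 × 0.4281^2 = 0.359652
P(M+6) = 4 × 0.5719^1 × 0.4281^3 = 0.179480
P(M+8) = 0.4281^4 = 0.033588
The M+4 peak is largest (0.359652); scaling to 100 gives 29.74 : 89.06 : 100.00 : 49.90 : 9.34.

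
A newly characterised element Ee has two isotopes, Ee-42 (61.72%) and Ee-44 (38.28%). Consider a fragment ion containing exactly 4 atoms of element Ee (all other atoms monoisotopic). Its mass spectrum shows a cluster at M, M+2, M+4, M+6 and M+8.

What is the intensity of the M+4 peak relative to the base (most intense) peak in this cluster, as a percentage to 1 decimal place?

93.0%

Term probabilities: M 0.1451, M+2 0.3600, M+4 0.3349, M+6 0.1385, M+8 0.0215. Base peak = M+2.
P(M+2) = C(4,1) × 0.6172^3 × 0.3828^1 = 4 × 0.2351136 × 0.3828 = 0.360006 (base)
P(M+4) = C(4,2) × 0.6172^2 × 0.3828^2 = 6 × 0.38093584 × 0.14653584 = 0.334925
Relative intensity = 0.334925 / 0.360006 × 100 = 93.0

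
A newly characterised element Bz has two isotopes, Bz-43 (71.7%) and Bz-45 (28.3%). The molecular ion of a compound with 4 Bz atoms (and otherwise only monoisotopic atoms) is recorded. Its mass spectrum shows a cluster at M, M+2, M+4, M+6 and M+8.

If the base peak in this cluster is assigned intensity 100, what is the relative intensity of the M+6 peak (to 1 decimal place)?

15.6

Term probabilities: M 0.2643, M+2 0.4173, M+4 0.2470, M+6 0.0650, M+8 0.0064. Base peak = M+2.
P(M+2) = C(4,1) × 0.717^3 × 0.283^1 = 4 × 0.36860181 × 0.2830 = 0.417257 (base)
P(M+6) = C(4,3) × 0.717^1 × 0.283^3 = 4 × 0.7170 × 0.02266519 = 0.065004
Relative intensity = 0.065004 / 0.417257 × 100 = 15.6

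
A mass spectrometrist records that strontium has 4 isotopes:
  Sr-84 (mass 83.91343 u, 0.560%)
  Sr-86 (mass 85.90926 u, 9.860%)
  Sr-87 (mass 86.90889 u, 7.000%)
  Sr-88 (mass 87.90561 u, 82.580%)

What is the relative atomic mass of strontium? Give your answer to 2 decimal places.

87.62 u

The abundance-weighted mean is 0.00560 × 83.91343 + 0.09860 × 85.90926 + 0.07000 × 86.90889 + 0.82580 × 87.90561
= 0.469915 + 8.470653 + 6.083622 + 72.592453 = 87.616643 u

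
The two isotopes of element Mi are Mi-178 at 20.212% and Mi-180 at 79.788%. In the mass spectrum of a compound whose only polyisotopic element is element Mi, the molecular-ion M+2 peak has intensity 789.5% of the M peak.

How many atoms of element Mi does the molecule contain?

With n Mi atoms, P(M+2)/P(M) = C(n,1)·p^(n−1)q / p^n = n·q/p = n · 0.79788/0.20212.
n = 7.895 × 0.20212/0.79788 = 2.00 ≈ 2

2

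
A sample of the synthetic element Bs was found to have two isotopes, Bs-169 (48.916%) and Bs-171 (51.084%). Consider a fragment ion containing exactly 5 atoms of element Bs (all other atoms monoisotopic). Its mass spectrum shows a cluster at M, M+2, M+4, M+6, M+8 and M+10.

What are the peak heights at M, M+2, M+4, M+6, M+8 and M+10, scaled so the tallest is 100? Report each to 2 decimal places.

Each Bs atom is independently Bs-169 (p = 0.48916) or Bs-171 (q = 0.51084); the cluster is the binomial expansion (p + q)^5.
P(M) = 0.48916^5 = 0.028006
P(M+2) = 5 × 0.48916^4 × 0.51084^1 = 0.146237
P(M+4) = 10 × 0.48916^3 × 0.51084^2 = 0.305438
P(M+6) = 10 × 0.48916^2 × 0.51084^3 = 0.318975
P(M+8) = 5 × 0.48916^1 × 0.51084^4 = 0.166556
P(M+10) = 0.51084^5 = 0.034788
The M+6 peak is largest (0.318975); scaling to 100 gives 8.78 : 45.85 : 95.76 : 100.00 : 52.22 : 10.91.

8.78 : 45.85 : 95.76 : 100.00 : 52.22 : 10.91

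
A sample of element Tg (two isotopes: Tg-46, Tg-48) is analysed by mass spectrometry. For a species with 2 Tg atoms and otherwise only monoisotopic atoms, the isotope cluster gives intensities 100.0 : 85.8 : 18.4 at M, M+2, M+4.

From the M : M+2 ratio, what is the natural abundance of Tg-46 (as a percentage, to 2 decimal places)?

69.98%

Let p = fractional abundance of Tg-46. I(M+2)/I(M) = [C(2,1)·p^1·(1−p)] / p^2 = 2·(1−p)/p = 85.8/100.0 = 0.8580
(1−p)/p = 0.8580/2 = 0.4290  ⇒  p = 1/(1 + 0.4290) = 0.6998
Tg-46: 69.98%, Tg-48: 30.02%.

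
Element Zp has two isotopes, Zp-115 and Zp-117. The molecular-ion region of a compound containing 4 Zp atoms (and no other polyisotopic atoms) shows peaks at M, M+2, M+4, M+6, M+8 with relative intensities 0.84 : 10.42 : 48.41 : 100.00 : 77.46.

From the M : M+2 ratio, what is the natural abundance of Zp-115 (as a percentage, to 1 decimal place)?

24.4%

Write p for the Zp-115 fraction. I(M+2)/I(M) = [C(4,1)·p^3·(1−p)] / p^4 = 4·(1−p)/p = 10.42/0.84 = 12.4048
(1−p)/p = 12.4048/4 = 3.1012  ⇒  p = 1/(1 + 3.1012) = 0.2438
Zp-115: 24.4%, Zp-117: 75.6%.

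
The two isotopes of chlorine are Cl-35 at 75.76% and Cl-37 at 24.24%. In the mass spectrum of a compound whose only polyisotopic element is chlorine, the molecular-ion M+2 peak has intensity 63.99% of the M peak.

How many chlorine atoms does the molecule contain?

For n independent Cl atoms, I(M+2)/I(M) = n · (abundance Cl-37) / (abundance Cl-35) = n · 0.2424/0.7576.
n = 0.6399 × 0.7576/0.2424 = 2.00 ≈ 2

2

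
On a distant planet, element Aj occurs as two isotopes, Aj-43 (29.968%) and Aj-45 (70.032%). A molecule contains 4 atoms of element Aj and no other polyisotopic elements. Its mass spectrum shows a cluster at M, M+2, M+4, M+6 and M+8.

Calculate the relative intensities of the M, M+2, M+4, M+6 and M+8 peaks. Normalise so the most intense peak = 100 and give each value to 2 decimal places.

1.96 : 18.31 : 64.19 : 100.00 : 58.42

Expanding (0.29968 + 0.70032)^4:
P(M) = 0.29968^4 = 0.008065
P(M+2) = 4 × 0.29968^3 × 0.70032^1 = 0.075393
P(M+4) = 6 × 0.29968^2 × 0.70032^2 = 0.264277
P(M+6) = 4 × 0.29968^1 × 0.70032^3 = 0.411725
P(M+8) = 0.70032^4 = 0.240539
The M+6 peak is largest (0.411725); scaling to 100 gives 1.96 : 18.31 : 64.19 : 100.00 : 58.42.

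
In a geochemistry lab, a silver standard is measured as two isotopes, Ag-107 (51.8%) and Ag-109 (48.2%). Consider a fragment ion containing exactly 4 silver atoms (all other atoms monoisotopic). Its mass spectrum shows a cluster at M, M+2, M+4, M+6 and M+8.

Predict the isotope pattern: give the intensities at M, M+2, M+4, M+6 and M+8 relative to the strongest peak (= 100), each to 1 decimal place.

19.2 : 71.6 : 100.0 : 62.0 : 14.4

Each Ag atom is independently Ag-107 (p = 0.518) or Ag-109 (q = 0.482); the cluster is the binomial expansion (p + q)^4.
P(M) = 0.518^4 = 0.071998
P(M+2) = 4 × 0.518^3 × 0.482^1 = 0.267976
P(M+4) = 6 × 0.518^2 × 0.482^2 = 0.374029
P(M+6) = 4 × 0.518^1 × 0.482^3 = 0.232023
P(M+8) = 0.482^4 = 0.053974
The M+4 peak is largest (0.374029); scaling to 100 gives 19.2 : 71.6 : 100.0 : 62.0 : 14.4.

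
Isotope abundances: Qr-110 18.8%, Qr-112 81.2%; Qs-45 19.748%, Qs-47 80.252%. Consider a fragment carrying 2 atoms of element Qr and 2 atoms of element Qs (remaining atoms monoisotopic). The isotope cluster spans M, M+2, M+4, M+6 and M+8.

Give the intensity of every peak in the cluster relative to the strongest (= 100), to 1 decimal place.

0.3 : 5.4 : 34.2 : 95.5 : 100.0

Element Qr pattern (n=2): 0.035344 : 0.305312 : 0.659344
Element Qs pattern (n=2): 0.03899835 : 0.3169633 : 0.64403835
Convolve the two distributions (both contribute in 2-u steps):
  M: 0.035344×0.03899835 = 0.001378
  M+2: 0.035344×0.3169633 + 0.305312×0.03899835 = 0.023109
  M+4: 0.035344×0.64403835 + 0.305312×0.3169633 + 0.659344×0.03899835 = 0.145249
  M+6: 0.305312×0.64403835 + 0.659344×0.3169633 = 0.405620
  M+8: 0.659344×0.64403835 = 0.424643
Scale to base peak (0.424643) = 100: 0.3 : 5.4 : 34.2 : 95.5 : 100.0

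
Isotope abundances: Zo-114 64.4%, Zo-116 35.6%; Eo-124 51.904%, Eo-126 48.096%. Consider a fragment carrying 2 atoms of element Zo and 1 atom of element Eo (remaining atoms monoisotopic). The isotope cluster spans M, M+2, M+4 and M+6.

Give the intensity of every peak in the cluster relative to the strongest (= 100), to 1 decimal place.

49.2 : 100.0 : 65.4 : 13.9

Element Zo pattern (n=2): 0.414736 : 0.458528 : 0.126736
Element Eo pattern (n=1): 0.51904 : 0.48096
Convolve the two distributions (both contribute in 2-u steps):
  M: 0.414736×0.51904 = 0.215265
  M+2: 0.414736×0.48096 + 0.458528×0.51904 = 0.437466
  M+4: 0.458528×0.48096 + 0.126736×0.51904 = 0.286315
  M+6: 0.126736×0.48096 = 0.060955
Scale to base peak (0.437466) = 100: 49.2 : 100.0 : 65.4 : 13.9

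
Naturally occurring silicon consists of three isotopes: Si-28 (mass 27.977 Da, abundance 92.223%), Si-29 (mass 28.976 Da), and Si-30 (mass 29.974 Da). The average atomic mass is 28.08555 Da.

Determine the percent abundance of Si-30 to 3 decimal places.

Let x and y be the fractions of Si-29 and Si-30. Then x + y = 1 − 0.92223 = 0.07777 and 28.976x + 29.974y = 28.08555 − 0.92223×27.977 = 2.28432129.
Substituting: 28.976x + 29.974(0.07777 − x) = 2.28432129
(28.976 − 29.974)x = -0.04675669  ⇒  x = 0.04685, y = 0.03092
Si-29: 4.685%, Si-30: 3.092%.

3.092%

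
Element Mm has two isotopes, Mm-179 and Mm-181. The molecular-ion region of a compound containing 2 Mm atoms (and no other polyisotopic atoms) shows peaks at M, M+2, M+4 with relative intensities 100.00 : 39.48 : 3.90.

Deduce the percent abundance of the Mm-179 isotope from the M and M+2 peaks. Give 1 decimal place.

83.5%

If p is the fraction of Mm that is Mm-179, then I(M+2)/I(M) = [C(2,1)·p^1·(1−p)] / p^2 = 2·(1−p)/p = 39.48/100.00 = 0.3948
(1−p)/p = 0.3948/2 = 0.1974  ⇒  p = 1/(1 + 0.1974) = 0.8351
Mm-179: 83.5%, Mm-181: 16.5%.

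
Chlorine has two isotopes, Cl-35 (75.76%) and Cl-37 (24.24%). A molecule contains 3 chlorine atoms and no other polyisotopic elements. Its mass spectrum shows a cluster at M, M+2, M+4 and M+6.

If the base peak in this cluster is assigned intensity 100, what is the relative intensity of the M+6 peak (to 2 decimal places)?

(0.7576 + 0.2424)^3 gives M 0.4348, M+2 0.4174, M+4 0.1335, M+6 0.0142; the largest is M.
P(M) = C(3,0) × 0.7576^3 × 0.2424^0 = 1 × 0.4348304 × 1.0000 = 0.434830 (base)
P(M+6) = C(3,3) × 0.7576^0 × 0.2424^3 = 1 × 1.0000 × 0.01424288 = 0.014243
Relative intensity = 0.014243 / 0.434830 × 100 = 3.28

3.28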